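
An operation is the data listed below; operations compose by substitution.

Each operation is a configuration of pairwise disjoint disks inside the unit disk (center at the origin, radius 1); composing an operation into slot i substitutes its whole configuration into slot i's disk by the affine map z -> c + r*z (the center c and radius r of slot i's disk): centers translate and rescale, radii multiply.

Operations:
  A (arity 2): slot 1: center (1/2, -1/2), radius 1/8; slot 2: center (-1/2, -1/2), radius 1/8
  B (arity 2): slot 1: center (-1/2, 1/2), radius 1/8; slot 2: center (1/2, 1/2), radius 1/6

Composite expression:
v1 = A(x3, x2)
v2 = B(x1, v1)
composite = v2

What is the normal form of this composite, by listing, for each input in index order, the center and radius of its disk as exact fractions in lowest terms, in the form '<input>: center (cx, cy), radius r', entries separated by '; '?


x1: center (-1/2, 1/2), radius 1/8; x2: center (5/12, 5/12), radius 1/48; x3: center (7/12, 5/12), radius 1/48

Follow each x-input down from B: c' goes to c + r*c', radius to r*r'.
tracing x1 down its 1-map path: center (-1/2, 1/2), radius 1/8
tracing x3 down its 2-map path: center (7/12, 5/12), radius 1/48
tracing x2 down its 2-map path: center (5/12, 5/12), radius 1/48


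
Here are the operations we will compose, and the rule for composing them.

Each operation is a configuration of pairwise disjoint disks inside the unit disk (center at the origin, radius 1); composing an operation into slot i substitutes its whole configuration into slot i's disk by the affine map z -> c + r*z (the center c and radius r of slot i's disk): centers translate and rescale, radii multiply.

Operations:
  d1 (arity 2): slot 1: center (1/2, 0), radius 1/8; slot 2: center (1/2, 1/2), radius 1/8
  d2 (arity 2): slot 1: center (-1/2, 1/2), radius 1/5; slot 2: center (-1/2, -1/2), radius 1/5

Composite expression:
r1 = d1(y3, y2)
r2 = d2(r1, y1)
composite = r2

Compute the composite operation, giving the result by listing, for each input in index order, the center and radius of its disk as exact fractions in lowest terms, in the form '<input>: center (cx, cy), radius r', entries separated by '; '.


y1: center (-1/2, -1/2), radius 1/5; y2: center (-2/5, 3/5), radius 1/40; y3: center (-2/5, 1/2), radius 1/40

Nesting under d2 composes maps z -> c + r*z down each y-path.
tracing y3 down its 2-map path: center (-2/5, 1/2), radius 1/40
tracing y2 down its 2-map path: center (-2/5, 3/5), radius 1/40
tracing y1 down its 1-map path: center (-1/2, -1/2), radius 1/5


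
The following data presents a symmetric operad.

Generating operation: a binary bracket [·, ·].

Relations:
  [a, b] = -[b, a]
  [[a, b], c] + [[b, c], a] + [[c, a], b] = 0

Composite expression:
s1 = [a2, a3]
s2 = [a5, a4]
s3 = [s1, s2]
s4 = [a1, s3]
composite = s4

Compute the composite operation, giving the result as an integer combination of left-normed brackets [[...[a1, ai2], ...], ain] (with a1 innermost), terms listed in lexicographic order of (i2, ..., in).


-[[[[a1, a2], a3], a4], a5] + [[[[a1, a2], a3], a5], a4] + [[[[a1, a3], a2], a4], a5] - [[[[a1, a3], a2], a5], a4] + [[[[a1, a4], a5], a2], a3] - [[[[a1, a4], a5], a3], a2] - [[[[a1, a5], a4], a2], a3] + [[[[a1, a5], a4], a3], a2]

Skip Jacobi rewriting: expand, keep a1-initial words, read off terms.
Composite bracket: [a1, [[a2, a3], [a5, a4]]]
Each bracket splits as ab - ba, giving 16 signed words (2^4 = 16).
The a1-initial words carry the normal form:
  a1a2a3a4a5 appears with sign -1, giving the term -[[[[a1, a2], a3], a4], a5]
  a1a2a3a5a4 appears with sign +1, giving the term +[[[[a1, a2], a3], a5], a4]
  a1a3a2a4a5 appears with sign +1, giving the term +[[[[a1, a3], a2], a4], a5]
  a1a3a2a5a4 appears with sign -1, giving the term -[[[[a1, a3], a2], a5], a4]
  a1a4a5a2a3 appears with sign +1, giving the term +[[[[a1, a4], a5], a2], a3]
  a1a4a5a3a2 appears with sign -1, giving the term -[[[[a1, a4], a5], a3], a2]
  a1a5a4a2a3 appears with sign -1, giving the term -[[[[a1, a5], a4], a2], a3]
  a1a5a4a3a2 appears with sign +1, giving the term +[[[[a1, a5], a4], a3], a2]


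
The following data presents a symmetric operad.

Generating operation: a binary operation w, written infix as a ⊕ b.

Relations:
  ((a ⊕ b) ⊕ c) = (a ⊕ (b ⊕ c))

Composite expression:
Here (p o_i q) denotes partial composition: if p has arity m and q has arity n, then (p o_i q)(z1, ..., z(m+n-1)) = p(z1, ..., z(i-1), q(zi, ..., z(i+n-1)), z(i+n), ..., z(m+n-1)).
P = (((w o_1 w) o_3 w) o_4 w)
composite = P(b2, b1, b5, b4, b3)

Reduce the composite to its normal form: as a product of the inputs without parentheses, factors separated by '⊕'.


b2 ⊕ b1 ⊕ b5 ⊕ b4 ⊕ b3

The w-tree's shape is irrelevant; the b-reading-order decides.
(b2 ⊕ b1) linearizes to b2 ⊕ b1
(b4 ⊕ b3) linearizes to b4 ⊕ b3
(b5 ⊕ (b4 ⊕ b3)) linearizes to b5 ⊕ b4 ⊕ b3
((b2 ⊕ b1) ⊕ (b5 ⊕ (b4 ⊕ b3))) linearizes to b2 ⊕ b1 ⊕ b5 ⊕ b4 ⊕ b3


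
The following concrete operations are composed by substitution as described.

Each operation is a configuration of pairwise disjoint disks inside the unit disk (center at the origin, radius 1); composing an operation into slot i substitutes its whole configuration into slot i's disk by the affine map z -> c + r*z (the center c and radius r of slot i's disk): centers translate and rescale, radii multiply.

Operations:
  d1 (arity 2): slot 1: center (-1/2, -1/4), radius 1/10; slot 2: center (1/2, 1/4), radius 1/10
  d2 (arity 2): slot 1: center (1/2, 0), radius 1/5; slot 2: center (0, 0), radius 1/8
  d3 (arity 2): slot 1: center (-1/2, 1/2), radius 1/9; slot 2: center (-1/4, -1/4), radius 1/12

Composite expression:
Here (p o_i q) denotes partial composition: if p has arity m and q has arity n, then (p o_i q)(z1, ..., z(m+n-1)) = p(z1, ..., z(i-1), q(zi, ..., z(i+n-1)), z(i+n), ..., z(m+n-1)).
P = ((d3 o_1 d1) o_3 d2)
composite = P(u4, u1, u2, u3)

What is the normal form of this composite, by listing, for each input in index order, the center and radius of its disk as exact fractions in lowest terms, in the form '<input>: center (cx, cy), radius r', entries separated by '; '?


Follow each u-input down from d3: c' goes to c + r*c', radius to r*r'.
u4: after 2 affine steps, its disk has center (-5/9, 17/36), radius 1/90
u1: after 2 affine steps, its disk has center (-4/9, 19/36), radius 1/90
u2: after 2 affine steps, its disk has center (-5/24, -1/4), radius 1/60
u3: after 2 affine steps, its disk has center (-1/4, -1/4), radius 1/96

u1: center (-4/9, 19/36), radius 1/90; u2: center (-5/24, -1/4), radius 1/60; u3: center (-1/4, -1/4), radius 1/96; u4: center (-5/9, 17/36), radius 1/90


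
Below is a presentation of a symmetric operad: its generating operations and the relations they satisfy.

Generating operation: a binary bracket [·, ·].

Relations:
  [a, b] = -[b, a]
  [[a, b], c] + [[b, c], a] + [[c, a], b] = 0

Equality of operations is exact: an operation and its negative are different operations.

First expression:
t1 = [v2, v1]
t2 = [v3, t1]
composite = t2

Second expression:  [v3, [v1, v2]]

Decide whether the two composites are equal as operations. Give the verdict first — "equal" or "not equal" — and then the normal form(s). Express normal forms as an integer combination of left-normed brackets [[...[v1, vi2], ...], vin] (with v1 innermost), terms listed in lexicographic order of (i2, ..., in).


not equal: they reduce to [[v1, v2], v3] and -[[v1, v2], v3]

In normal form, the first expression is [[v1, v2], v3]
In normal form, the second expression is -[[v1, v2], v3]
The normal forms differ: not equal.


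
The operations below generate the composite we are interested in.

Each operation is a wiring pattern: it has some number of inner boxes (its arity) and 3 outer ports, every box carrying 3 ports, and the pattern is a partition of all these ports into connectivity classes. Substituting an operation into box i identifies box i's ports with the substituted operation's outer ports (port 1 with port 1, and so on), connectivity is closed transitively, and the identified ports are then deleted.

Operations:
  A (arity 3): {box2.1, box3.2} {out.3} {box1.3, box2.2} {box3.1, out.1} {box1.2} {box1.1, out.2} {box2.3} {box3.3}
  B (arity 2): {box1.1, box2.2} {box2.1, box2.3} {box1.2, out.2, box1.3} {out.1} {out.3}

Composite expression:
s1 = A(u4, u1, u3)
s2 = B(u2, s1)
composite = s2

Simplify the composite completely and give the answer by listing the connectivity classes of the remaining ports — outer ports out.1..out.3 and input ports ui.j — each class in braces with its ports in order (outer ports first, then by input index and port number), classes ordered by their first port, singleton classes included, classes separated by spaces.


{out.1} {out.2, u2.2, u2.3} {out.3} {u1.1, u3.2} {u1.2, u4.3} {u1.3} {u2.1, u4.1} {u3.1} {u3.3} {u4.2}

Substituting into B glues patterns; closure does the rest.
A over (u4, u1, u3) gives {out.1, u3.1} {out.2, u4.1} {out.3} {u1.1, u3.2} {u1.2, u4.3} {u1.3} {u3.3} {u4.2}, out.j being that stage's outer ports
B over (u2, u4, u1, u3) gives {out.1} {out.2, u2.2, u2.3} {out.3} {u1.1, u3.2} {u1.2, u4.3} {u1.3} {u2.1, u4.1} {u3.1} {u3.3} {u4.2}, out.j being that stage's outer ports


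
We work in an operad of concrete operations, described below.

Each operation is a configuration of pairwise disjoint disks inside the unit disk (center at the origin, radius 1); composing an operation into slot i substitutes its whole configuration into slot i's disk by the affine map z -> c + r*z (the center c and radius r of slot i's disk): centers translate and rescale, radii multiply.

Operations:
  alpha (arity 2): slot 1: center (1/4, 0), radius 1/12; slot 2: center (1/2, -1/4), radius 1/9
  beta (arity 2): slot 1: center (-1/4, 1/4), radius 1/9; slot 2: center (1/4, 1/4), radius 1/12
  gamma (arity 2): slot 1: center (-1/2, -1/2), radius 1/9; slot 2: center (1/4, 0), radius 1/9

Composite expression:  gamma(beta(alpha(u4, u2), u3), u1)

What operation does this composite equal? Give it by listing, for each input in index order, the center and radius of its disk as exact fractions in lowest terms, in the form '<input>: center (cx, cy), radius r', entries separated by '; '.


u1: center (1/4, 0), radius 1/9; u2: center (-169/324, -77/162), radius 1/729; u3: center (-17/36, -17/36), radius 1/108; u4: center (-85/162, -17/36), radius 1/972


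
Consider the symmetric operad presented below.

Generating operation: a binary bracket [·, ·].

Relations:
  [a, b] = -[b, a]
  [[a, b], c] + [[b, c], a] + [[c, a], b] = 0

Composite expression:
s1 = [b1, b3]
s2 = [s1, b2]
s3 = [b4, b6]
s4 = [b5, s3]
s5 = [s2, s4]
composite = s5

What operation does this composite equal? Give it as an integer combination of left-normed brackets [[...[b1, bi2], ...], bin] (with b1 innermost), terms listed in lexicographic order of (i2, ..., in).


Antisymmetry and Jacobi reduce to b1-anchored left-normed brackets.
Composite bracket: [[[b1, b3], b2], [b5, [b4, b6]]]
The bracket unfolds into 32 signed words via [a, b] = ab - ba (2^5 = 32).
Coefficients come from the b1-initial words:
  from b1b3b2b4b6b5, sign -1: term -[[[[[b1, b3], b2], b4], b6], b5]
  from b1b3b2b5b4b6, sign +1: term +[[[[[b1, b3], b2], b5], b4], b6]
  from b1b3b2b5b6b4, sign -1: term -[[[[[b1, b3], b2], b5], b6], b4]
  from b1b3b2b6b4b5, sign +1: term +[[[[[b1, b3], b2], b6], b4], b5]

-[[[[[b1, b3], b2], b4], b6], b5] + [[[[[b1, b3], b2], b5], b4], b6] - [[[[[b1, b3], b2], b5], b6], b4] + [[[[[b1, b3], b2], b6], b4], b5]


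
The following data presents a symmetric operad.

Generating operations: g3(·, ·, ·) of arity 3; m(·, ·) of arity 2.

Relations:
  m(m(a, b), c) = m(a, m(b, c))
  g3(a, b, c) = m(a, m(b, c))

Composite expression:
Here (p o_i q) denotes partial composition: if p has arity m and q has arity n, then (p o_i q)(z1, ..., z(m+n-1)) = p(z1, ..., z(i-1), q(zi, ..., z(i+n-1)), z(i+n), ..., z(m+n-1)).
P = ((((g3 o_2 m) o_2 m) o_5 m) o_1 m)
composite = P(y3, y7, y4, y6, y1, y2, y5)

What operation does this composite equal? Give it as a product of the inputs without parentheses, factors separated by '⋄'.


The g3-tree's shape is irrelevant; the y-reading-order decides.
m(y3, y7) spells out as y3 ⋄ y7
m(y4, y6) spells out as y4 ⋄ y6
m(m(y4, y6), y1) spells out as y4 ⋄ y6 ⋄ y1
m(y2, y5) spells out as y2 ⋄ y5
g3(m(y3, y7), m(m(y4, y6), y1), m(y2, y5)) spells out as y3 ⋄ y7 ⋄ y4 ⋄ y6 ⋄ y1 ⋄ y2 ⋄ y5

y3 ⋄ y7 ⋄ y4 ⋄ y6 ⋄ y1 ⋄ y2 ⋄ y5


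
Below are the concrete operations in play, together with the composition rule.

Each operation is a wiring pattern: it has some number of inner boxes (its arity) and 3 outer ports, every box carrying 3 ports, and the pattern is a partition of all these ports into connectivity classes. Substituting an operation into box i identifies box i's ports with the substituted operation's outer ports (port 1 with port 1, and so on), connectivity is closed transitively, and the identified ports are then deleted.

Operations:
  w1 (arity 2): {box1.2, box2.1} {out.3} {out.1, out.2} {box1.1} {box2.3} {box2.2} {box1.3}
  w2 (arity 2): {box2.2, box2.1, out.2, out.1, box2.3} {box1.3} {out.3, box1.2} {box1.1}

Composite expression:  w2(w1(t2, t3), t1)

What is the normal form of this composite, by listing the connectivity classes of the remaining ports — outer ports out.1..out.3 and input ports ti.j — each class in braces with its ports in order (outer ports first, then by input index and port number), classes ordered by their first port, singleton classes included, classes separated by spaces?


{out.1, out.2, t1.1, t1.2, t1.3} {out.3} {t2.1} {t2.2, t3.1} {t2.3} {t3.2} {t3.3}

Treat the ports identified at w2 as solder joints: merge, then drop.
after w1, the pattern on (t2, t3) reads {out.1, out.2} {out.3} {t2.1} {t2.2, t3.1} {t2.3} {t3.2} {t3.3} (out.j = its outer ports)
after w2, the pattern on (t2, t3, t1) reads {out.1, out.2, t1.1, t1.2, t1.3} {out.3} {t2.1} {t2.2, t3.1} {t2.3} {t3.2} {t3.3} (out.j = its outer ports)


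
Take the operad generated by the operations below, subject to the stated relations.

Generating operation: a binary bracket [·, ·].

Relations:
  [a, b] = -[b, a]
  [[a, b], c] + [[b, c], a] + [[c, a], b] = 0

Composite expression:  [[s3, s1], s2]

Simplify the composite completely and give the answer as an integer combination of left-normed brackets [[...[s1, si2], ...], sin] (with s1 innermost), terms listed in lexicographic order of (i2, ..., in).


-[[s1, s3], s2]

In the tensor algebra, words opening s1 carry the s1-anchored form.
Composite bracket: [[s3, s1], s2]
The bracket unfolds into 4 signed words via [a, b] = ab - ba (2^2 = 4).
Keep just the words that open with s1:
  the word s1s3s2 carries sign -1 and contributes -[[s1, s3], s2]


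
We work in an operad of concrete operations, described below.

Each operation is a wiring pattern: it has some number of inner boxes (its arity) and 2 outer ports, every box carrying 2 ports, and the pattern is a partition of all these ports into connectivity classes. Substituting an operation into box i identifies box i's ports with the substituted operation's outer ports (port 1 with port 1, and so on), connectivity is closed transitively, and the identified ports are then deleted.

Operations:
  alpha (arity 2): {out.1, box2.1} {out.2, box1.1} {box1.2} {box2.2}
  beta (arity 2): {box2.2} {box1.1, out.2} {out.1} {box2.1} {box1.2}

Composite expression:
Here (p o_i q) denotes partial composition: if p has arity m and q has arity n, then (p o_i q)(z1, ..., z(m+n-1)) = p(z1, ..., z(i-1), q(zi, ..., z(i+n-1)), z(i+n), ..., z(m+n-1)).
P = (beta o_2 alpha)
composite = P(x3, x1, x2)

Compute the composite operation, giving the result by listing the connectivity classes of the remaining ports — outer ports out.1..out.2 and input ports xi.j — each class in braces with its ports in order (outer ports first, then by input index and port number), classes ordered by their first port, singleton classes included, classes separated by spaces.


{out.1} {out.2, x3.1} {x1.1} {x1.2} {x2.1} {x2.2} {x3.2}

Two ports join when wires chain via beta-identified ports.
after alpha, the pattern on (x1, x2) reads {out.1, x2.1} {out.2, x1.1} {x1.2} {x2.2} (out.j = its outer ports)
after beta, the pattern on (x3, x1, x2) reads {out.1} {out.2, x3.1} {x1.1} {x1.2} {x2.1} {x2.2} {x3.2} (out.j = its outer ports)


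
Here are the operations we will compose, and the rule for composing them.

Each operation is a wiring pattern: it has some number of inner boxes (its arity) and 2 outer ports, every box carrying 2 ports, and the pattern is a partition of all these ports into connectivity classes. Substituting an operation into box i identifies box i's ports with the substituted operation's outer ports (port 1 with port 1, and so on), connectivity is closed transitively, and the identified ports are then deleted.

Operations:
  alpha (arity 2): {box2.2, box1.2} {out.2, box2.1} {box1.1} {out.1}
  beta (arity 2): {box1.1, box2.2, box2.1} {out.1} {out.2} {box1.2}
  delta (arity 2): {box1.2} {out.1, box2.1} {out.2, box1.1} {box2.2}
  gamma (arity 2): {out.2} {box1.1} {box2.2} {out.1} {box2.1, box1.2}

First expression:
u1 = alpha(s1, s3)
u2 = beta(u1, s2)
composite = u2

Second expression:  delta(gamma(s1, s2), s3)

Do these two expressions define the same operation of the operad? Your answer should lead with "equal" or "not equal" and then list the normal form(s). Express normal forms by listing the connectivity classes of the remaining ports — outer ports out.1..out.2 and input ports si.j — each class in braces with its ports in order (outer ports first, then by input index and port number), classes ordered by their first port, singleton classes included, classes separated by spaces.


not equal; first: {out.1} {out.2} {s1.1} {s1.2, s3.2} {s2.1, s2.2} {s3.1}; second: {out.1, s3.1} {out.2} {s1.1} {s1.2, s2.1} {s2.2} {s3.2}

Reducing the first expression gives {out.1} {out.2} {s1.1} {s1.2, s3.2} {s2.1, s2.2} {s3.1}
Reducing the second expression gives {out.1, s3.1} {out.2} {s1.1} {s1.2, s2.1} {s2.2} {s3.2}
No match — not equal.


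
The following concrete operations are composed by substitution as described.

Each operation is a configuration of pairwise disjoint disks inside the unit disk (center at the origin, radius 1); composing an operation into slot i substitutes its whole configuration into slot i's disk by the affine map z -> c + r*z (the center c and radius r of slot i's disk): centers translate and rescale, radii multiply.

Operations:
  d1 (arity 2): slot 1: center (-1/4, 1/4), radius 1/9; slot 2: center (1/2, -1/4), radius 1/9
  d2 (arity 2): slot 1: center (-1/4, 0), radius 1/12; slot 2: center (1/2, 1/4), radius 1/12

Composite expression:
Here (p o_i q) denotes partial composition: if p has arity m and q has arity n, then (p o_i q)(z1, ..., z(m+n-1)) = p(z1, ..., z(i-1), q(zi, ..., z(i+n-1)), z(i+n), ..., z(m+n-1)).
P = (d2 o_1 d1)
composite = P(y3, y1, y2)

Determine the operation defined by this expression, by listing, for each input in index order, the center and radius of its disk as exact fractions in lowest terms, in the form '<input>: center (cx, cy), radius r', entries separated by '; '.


Follow each y-input down from d2: c' goes to c + r*c', radius to r*r'.
input y3: applying the 2 nested substitutions gives center (-13/48, 1/48), radius 1/108
input y1: applying the 2 nested substitutions gives center (-5/24, -1/48), radius 1/108
input y2: applying the 1 nested substitution gives center (1/2, 1/4), radius 1/12

y1: center (-5/24, -1/48), radius 1/108; y2: center (1/2, 1/4), radius 1/12; y3: center (-13/48, 1/48), radius 1/108


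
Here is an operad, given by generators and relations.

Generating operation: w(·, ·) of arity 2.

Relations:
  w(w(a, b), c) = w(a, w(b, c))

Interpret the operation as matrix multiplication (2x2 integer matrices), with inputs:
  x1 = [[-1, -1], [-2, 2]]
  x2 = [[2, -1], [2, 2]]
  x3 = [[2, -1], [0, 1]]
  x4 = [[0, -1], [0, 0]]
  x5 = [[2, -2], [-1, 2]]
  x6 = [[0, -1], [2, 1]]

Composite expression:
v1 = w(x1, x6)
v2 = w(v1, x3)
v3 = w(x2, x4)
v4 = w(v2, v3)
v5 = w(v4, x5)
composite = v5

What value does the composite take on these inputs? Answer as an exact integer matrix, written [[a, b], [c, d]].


[[-4, 8], [16, -32]]


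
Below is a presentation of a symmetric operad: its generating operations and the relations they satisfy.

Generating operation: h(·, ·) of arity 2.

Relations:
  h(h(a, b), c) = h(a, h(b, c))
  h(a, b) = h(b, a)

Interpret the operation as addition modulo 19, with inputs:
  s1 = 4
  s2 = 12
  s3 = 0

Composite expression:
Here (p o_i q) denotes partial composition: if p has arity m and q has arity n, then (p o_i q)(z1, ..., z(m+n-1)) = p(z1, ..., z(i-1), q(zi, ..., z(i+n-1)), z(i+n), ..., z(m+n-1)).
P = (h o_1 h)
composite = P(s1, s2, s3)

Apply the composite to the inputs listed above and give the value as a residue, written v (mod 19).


h(s1, s2) = 16
h(h(s1, s2), s3) = 16

16 (mod 19)


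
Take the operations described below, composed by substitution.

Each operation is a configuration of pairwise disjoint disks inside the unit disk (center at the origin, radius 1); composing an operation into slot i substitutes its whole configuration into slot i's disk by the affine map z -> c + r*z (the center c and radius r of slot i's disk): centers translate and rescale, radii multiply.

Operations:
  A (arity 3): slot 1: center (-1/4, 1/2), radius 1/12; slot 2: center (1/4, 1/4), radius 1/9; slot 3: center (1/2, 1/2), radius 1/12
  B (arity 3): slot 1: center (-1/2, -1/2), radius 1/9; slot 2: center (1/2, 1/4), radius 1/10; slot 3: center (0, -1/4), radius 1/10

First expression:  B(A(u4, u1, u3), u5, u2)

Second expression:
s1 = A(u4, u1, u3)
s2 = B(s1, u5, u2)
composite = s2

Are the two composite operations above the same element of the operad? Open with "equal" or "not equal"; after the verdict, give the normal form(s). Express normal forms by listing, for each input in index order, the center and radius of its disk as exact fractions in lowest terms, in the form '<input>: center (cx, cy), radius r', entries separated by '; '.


equal — both sides give u1: center (-17/36, -17/36), radius 1/81; u2: center (0, -1/4), radius 1/10; u3: center (-4/9, -4/9), radius 1/108; u4: center (-19/36, -4/9), radius 1/108; u5: center (1/2, 1/4), radius 1/10

In normal form, the first expression is u1: center (-17/36, -17/36), radius 1/81; u2: center (0, -1/4), radius 1/10; u3: center (-4/9, -4/9), radius 1/108; u4: center (-19/36, -4/9), radius 1/108; u5: center (1/2, 1/4), radius 1/10
In normal form, the second expression is u1: center (-17/36, -17/36), radius 1/81; u2: center (0, -1/4), radius 1/10; u3: center (-4/9, -4/9), radius 1/108; u4: center (-19/36, -4/9), radius 1/108; u5: center (1/2, 1/4), radius 1/10
Both agree, so they are equal.


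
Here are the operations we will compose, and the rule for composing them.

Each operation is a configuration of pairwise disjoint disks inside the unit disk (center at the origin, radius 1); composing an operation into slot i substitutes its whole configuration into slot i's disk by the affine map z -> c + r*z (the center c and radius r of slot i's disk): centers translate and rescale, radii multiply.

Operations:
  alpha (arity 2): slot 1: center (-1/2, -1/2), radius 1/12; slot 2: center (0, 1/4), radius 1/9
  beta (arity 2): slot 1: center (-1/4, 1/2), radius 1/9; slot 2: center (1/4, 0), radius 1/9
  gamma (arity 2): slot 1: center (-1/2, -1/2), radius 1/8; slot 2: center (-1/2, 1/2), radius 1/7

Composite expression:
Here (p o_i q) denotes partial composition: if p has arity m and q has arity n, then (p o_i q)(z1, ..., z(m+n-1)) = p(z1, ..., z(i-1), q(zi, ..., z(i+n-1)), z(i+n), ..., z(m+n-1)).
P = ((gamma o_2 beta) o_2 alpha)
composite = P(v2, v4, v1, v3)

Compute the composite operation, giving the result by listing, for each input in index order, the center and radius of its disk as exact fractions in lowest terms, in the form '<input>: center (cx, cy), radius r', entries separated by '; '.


v1: center (-15/28, 145/252), radius 1/567; v2: center (-1/2, -1/2), radius 1/8; v3: center (-13/28, 1/2), radius 1/63; v4: center (-137/252, 71/126), radius 1/756

Each v-disk chains the slot maps above it in gamma; radii multiply.
input v2: applying the 1 nested substitution gives center (-1/2, -1/2), radius 1/8
input v4: applying the 3 nested substitutions gives center (-137/252, 71/126), radius 1/756
input v1: applying the 3 nested substitutions gives center (-15/28, 145/252), radius 1/567
input v3: applying the 2 nested substitutions gives center (-13/28, 1/2), radius 1/63


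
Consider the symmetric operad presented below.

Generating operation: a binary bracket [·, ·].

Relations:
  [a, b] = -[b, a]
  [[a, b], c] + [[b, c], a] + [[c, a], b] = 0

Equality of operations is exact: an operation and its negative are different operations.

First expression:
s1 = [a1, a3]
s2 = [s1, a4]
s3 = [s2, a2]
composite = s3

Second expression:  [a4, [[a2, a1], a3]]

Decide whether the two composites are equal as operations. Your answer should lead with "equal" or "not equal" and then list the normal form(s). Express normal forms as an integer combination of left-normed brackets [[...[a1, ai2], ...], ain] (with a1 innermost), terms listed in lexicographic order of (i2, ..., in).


not equal; the first gives [[[a1, a3], a4], a2] and the second [[[a1, a2], a3], a4]


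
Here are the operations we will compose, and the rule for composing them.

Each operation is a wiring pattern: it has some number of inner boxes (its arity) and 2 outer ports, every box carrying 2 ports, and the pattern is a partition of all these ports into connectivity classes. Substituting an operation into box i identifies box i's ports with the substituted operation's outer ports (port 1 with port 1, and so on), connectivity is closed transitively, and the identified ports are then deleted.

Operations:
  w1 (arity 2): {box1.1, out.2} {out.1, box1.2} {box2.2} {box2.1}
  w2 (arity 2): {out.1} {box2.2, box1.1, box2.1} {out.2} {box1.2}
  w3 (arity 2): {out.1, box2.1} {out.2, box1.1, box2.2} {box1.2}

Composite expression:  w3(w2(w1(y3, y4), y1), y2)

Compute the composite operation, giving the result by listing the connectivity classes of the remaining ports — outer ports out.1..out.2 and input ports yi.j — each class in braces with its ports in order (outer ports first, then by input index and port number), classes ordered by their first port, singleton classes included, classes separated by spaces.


Reachability decides: close wires over w3-identified ports.
w1 over (y3, y4) gives {out.1, y3.2} {out.2, y3.1} {y4.1} {y4.2}, out.j being that stage's outer ports
w2 over (y3, y4, y1) gives {out.1} {out.2} {y1.1, y1.2, y3.2} {y3.1} {y4.1} {y4.2}, out.j being that stage's outer ports
w3 over (y3, y4, y1, y2) gives {out.1, y2.1} {out.2, y2.2} {y1.1, y1.2, y3.2} {y3.1} {y4.1} {y4.2}, out.j being that stage's outer ports

{out.1, y2.1} {out.2, y2.2} {y1.1, y1.2, y3.2} {y3.1} {y4.1} {y4.2}


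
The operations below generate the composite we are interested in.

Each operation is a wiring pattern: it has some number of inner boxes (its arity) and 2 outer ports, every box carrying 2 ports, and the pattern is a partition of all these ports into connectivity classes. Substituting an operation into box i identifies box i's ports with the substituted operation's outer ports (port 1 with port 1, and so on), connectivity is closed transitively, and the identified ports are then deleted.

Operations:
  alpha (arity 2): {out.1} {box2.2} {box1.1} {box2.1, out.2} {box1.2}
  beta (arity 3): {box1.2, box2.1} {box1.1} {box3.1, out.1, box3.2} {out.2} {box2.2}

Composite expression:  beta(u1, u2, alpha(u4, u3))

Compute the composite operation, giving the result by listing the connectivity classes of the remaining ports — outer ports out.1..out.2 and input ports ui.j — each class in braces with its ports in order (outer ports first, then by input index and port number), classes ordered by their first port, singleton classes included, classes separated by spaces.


{out.1, u3.1} {out.2} {u1.1} {u1.2, u2.1} {u2.2} {u3.2} {u4.1} {u4.2}

Substituting into beta glues patterns; closure does the rest.
the subtree at alpha composes to {out.1} {out.2, u3.1} {u3.2} {u4.1} {u4.2} on (u4, u3); out.j = own outer ports
the subtree at beta composes to {out.1, u3.1} {out.2} {u1.1} {u1.2, u2.1} {u2.2} {u3.2} {u4.1} {u4.2} on (u1, u2, u4, u3); out.j = own outer ports


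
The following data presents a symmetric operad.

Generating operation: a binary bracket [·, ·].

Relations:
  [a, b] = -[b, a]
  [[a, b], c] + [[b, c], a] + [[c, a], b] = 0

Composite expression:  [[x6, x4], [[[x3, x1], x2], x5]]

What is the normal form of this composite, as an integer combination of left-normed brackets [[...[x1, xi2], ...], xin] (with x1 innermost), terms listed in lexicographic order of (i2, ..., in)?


-[[[[[x1, x3], x2], x5], x4], x6] + [[[[[x1, x3], x2], x5], x6], x4]

Left-normed coefficients sit on the x1-initial expansion words.
Composite bracket: [[x6, x4], [[[x3, x1], x2], x5]]
Under [a, b] = ab - ba we get 32 signed associative words (2^5 = 32).
Coefficients come from the x1-initial words:
  from x1x3x2x5x4x6, sign -1: term -[[[[[x1, x3], x2], x5], x4], x6]
  from x1x3x2x5x6x4, sign +1: term +[[[[[x1, x3], x2], x5], x6], x4]


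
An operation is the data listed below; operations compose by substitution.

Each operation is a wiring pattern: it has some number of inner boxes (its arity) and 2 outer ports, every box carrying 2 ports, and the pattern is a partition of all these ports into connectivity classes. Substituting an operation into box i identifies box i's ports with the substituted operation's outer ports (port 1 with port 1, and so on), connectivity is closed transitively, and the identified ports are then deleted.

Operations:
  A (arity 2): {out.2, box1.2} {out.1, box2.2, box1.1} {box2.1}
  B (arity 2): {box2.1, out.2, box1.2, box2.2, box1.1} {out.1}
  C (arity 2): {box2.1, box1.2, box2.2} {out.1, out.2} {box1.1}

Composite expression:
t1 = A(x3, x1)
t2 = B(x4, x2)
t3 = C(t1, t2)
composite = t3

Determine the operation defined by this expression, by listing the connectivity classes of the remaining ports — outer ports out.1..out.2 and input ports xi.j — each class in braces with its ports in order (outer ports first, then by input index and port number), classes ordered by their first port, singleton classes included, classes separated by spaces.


Substituting into C glues patterns; closure does the rest.
the subtree at A composes to {out.1, x1.2, x3.1} {out.2, x3.2} {x1.1} on (x3, x1); out.j = own outer ports
the subtree at B composes to {out.1} {out.2, x2.1, x2.2, x4.1, x4.2} on (x4, x2); out.j = own outer ports
the subtree at C composes to {out.1, out.2} {x1.1} {x1.2, x3.1} {x2.1, x2.2, x3.2, x4.1, x4.2} on (x3, x1, x4, x2); out.j = own outer ports

{out.1, out.2} {x1.1} {x1.2, x3.1} {x2.1, x2.2, x3.2, x4.1, x4.2}


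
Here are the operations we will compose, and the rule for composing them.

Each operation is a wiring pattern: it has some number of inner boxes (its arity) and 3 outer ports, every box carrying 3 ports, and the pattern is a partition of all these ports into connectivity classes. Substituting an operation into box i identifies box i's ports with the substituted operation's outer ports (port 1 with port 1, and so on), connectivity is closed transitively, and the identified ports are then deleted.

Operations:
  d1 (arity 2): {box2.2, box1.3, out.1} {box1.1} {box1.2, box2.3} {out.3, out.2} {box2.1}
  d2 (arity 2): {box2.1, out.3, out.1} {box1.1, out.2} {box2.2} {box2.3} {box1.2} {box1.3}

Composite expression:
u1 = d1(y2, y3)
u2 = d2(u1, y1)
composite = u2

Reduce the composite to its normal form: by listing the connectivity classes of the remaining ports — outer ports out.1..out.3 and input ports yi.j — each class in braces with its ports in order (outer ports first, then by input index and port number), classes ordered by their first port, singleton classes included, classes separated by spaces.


{out.1, out.3, y1.1} {out.2, y2.3, y3.2} {y1.2} {y1.3} {y2.1} {y2.2, y3.3} {y3.1}

Reachability decides: close wires over d2-identified ports.
after d1, the pattern on (y2, y3) reads {out.1, y2.3, y3.2} {out.2, out.3} {y2.1} {y2.2, y3.3} {y3.1} (out.j = its outer ports)
after d2, the pattern on (y2, y3, y1) reads {out.1, out.3, y1.1} {out.2, y2.3, y3.2} {y1.2} {y1.3} {y2.1} {y2.2, y3.3} {y3.1} (out.j = its outer ports)


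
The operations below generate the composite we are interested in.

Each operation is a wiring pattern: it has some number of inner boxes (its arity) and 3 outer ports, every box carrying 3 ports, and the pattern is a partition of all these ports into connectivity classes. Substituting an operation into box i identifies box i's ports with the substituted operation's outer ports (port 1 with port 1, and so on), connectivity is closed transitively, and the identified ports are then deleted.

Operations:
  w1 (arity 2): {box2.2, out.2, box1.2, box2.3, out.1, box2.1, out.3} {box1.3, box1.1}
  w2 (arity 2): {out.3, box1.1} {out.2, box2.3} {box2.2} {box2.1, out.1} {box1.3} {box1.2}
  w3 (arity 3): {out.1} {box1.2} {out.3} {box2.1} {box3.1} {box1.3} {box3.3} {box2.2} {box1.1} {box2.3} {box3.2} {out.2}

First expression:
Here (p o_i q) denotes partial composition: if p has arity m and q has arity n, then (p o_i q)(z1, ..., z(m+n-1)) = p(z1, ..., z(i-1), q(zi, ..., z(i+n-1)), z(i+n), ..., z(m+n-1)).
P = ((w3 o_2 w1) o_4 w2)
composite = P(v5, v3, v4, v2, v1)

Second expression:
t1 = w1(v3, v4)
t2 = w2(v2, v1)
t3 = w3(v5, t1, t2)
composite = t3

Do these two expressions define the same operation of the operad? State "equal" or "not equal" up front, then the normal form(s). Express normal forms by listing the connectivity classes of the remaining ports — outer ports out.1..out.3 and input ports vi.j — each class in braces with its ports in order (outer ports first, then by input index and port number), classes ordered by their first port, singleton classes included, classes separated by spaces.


equal; both compose to {out.1} {out.2} {out.3} {v1.1} {v1.2} {v1.3} {v2.1} {v2.2} {v2.3} {v3.1, v3.3} {v3.2, v4.1, v4.2, v4.3} {v5.1} {v5.2} {v5.3}

The first expression, normalized: {out.1} {out.2} {out.3} {v1.1} {v1.2} {v1.3} {v2.1} {v2.2} {v2.3} {v3.1, v3.3} {v3.2, v4.1, v4.2, v4.3} {v5.1} {v5.2} {v5.3}
The second expression, normalized: {out.1} {out.2} {out.3} {v1.1} {v1.2} {v1.3} {v2.1} {v2.2} {v2.3} {v3.1, v3.3} {v3.2, v4.1, v4.2, v4.3} {v5.1} {v5.2} {v5.3}
Same normal form: equal.


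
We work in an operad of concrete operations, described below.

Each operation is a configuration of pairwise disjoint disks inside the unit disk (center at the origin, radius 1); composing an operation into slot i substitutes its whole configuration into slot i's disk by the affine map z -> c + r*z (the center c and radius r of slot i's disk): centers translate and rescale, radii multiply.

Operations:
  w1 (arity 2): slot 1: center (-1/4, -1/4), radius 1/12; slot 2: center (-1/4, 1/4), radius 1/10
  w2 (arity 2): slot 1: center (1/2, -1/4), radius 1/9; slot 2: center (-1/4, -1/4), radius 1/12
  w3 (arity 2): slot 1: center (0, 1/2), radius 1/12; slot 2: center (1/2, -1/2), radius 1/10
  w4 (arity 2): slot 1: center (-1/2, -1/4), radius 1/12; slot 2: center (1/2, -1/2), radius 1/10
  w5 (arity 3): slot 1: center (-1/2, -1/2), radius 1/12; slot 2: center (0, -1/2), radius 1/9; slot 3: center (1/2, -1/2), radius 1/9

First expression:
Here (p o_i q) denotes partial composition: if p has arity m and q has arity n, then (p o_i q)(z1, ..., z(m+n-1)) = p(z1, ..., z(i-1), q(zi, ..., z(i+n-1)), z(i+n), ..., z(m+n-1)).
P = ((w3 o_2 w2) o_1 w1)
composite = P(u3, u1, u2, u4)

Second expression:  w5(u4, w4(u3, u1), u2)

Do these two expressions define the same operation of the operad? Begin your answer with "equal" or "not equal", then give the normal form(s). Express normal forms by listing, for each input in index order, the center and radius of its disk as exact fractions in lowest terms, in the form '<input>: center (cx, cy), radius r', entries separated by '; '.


not equal — first u1: center (-1/48, 25/48), radius 1/120; u2: center (11/20, -21/40), radius 1/90; u3: center (-1/48, 23/48), radius 1/144; u4: center (19/40, -21/40), radius 1/120, second u1: center (1/18, -5/9), radius 1/90; u2: center (1/2, -1/2), radius 1/9; u3: center (-1/18, -19/36), radius 1/108; u4: center (-1/2, -1/2), radius 1/12

The first expression reduces to u1: center (-1/48, 25/48), radius 1/120; u2: center (11/20, -21/40), radius 1/90; u3: center (-1/48, 23/48), radius 1/144; u4: center (19/40, -21/40), radius 1/120
The second expression reduces to u1: center (1/18, -5/9), radius 1/90; u2: center (1/2, -1/2), radius 1/9; u3: center (-1/18, -19/36), radius 1/108; u4: center (-1/2, -1/2), radius 1/12
Different reductions; not equal.


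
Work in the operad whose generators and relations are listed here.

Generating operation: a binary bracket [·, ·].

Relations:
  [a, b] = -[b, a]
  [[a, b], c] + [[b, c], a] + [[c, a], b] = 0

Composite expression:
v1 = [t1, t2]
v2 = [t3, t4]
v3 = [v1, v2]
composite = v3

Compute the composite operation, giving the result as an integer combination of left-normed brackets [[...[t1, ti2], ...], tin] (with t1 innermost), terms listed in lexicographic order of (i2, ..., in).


[[[t1, t2], t3], t4] - [[[t1, t2], t4], t3]


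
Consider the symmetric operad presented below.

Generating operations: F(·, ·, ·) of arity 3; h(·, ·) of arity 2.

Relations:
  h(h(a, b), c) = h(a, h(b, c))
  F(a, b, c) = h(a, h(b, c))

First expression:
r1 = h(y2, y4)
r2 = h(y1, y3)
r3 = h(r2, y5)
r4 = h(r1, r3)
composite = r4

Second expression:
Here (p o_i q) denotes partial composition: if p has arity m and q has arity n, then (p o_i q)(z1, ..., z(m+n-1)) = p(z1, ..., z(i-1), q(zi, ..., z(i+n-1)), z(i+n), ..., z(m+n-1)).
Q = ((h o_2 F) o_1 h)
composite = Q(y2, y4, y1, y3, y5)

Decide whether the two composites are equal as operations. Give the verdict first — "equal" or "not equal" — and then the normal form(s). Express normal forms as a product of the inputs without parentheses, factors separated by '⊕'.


equal; the common form is y2 ⊕ y4 ⊕ y1 ⊕ y3 ⊕ y5

The first expression, normalized: y2 ⊕ y4 ⊕ y1 ⊕ y3 ⊕ y5
The second expression, normalized: y2 ⊕ y4 ⊕ y1 ⊕ y3 ⊕ y5
Both agree, so they are equal.


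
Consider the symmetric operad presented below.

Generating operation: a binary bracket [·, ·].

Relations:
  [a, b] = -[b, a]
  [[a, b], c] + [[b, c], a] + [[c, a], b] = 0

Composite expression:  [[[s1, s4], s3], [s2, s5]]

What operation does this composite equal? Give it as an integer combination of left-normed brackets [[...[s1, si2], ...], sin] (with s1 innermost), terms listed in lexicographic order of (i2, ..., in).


Expand each bracket as ab - ba; the s1-initial words give the coefficients.
Composite bracket: [[[s1, s4], s3], [s2, s5]]
Under [a, b] = ab - ba we get 16 signed associative words (2^4 = 16).
Only words starting with s1 matter:
  from s1s4s3s2s5, sign +1: term +[[[[s1, s4], s3], s2], s5]
  from s1s4s3s5s2, sign -1: term -[[[[s1, s4], s3], s5], s2]

[[[[s1, s4], s3], s2], s5] - [[[[s1, s4], s3], s5], s2]


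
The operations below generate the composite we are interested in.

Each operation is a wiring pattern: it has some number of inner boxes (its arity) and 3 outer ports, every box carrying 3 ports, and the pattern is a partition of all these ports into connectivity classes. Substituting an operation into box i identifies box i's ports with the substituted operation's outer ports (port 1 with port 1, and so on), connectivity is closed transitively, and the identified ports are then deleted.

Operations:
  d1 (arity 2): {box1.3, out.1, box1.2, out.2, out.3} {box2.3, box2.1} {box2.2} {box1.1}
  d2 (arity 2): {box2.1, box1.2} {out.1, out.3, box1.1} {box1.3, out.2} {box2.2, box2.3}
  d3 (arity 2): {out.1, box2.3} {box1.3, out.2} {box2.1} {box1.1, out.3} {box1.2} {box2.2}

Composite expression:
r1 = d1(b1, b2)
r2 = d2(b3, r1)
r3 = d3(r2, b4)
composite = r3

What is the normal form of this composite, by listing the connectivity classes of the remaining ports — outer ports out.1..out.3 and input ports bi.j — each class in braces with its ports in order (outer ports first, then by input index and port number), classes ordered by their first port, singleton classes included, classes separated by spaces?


Two ports join when wires chain via d3-identified ports.
after d1, the pattern on (b1, b2) reads {out.1, out.2, out.3, b1.2, b1.3} {b1.1} {b2.1, b2.3} {b2.2} (out.j = its outer ports)
after d2, the pattern on (b3, b1, b2) reads {out.1, out.3, b3.1} {out.2, b3.3} {b1.1} {b1.2, b1.3, b3.2} {b2.1, b2.3} {b2.2} (out.j = its outer ports)
after d3, the pattern on (b3, b1, b2, b4) reads {out.1, b4.3} {out.2, out.3, b3.1} {b1.1} {b1.2, b1.3, b3.2} {b2.1, b2.3} {b2.2} {b3.3} {b4.1} {b4.2} (out.j = its outer ports)

{out.1, b4.3} {out.2, out.3, b3.1} {b1.1} {b1.2, b1.3, b3.2} {b2.1, b2.3} {b2.2} {b3.3} {b4.1} {b4.2}
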